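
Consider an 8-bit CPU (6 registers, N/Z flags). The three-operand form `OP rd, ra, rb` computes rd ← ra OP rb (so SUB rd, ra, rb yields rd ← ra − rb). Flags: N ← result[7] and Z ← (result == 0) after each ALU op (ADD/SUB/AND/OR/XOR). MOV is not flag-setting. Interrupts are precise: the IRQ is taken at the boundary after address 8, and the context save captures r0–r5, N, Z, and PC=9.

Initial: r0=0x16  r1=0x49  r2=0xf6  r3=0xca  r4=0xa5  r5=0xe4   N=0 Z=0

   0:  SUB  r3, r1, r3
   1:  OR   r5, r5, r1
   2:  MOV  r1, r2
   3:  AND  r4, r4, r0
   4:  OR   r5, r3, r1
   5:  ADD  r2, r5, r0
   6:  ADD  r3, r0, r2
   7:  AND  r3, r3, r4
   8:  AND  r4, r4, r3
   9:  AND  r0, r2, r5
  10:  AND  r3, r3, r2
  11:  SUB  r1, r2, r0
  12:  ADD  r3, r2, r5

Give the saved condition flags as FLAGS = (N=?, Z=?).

FLAGS = (N=0, Z=1)

after  0: r0=0x16 r1=0x49 r2=0xf6 r3=0x7f r4=0xa5 r5=0xe4  N=0 Z=0
after  1: r0=0x16 r1=0x49 r2=0xf6 r3=0x7f r4=0xa5 r5=0xed  N=1 Z=0
after  2: r0=0x16 r1=0xf6 r2=0xf6 r3=0x7f r4=0xa5 r5=0xed  N=1 Z=0
after  3: r0=0x16 r1=0xf6 r2=0xf6 r3=0x7f r4=0x04 r5=0xed  N=0 Z=0
after  4: r0=0x16 r1=0xf6 r2=0xf6 r3=0x7f r4=0x04 r5=0xff  N=1 Z=0
after  5: r0=0x16 r1=0xf6 r2=0x15 r3=0x7f r4=0x04 r5=0xff  N=0 Z=0
after  6: r0=0x16 r1=0xf6 r2=0x15 r3=0x2b r4=0x04 r5=0xff  N=0 Z=0
after  7: r0=0x16 r1=0xf6 r2=0x15 r3=0x00 r4=0x04 r5=0xff  N=0 Z=1
after  8: r0=0x16 r1=0xf6 r2=0x15 r3=0x00 r4=0x00 r5=0xff  N=0 Z=1
-- IRQ taken; context saved, return-PC = 9 --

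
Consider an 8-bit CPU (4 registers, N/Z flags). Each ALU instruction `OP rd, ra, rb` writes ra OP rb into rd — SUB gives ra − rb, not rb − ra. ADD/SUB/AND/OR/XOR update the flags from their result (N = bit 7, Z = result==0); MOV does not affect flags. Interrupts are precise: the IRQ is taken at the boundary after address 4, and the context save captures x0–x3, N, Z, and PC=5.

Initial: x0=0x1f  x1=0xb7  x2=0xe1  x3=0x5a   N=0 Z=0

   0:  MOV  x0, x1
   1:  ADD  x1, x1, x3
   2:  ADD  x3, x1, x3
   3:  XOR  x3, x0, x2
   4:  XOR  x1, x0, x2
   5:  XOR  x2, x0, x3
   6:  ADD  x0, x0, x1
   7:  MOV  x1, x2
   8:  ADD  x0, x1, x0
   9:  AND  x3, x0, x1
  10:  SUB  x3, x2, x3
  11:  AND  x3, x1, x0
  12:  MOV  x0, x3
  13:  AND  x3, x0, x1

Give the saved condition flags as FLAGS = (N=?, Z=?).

after  0: x0=0xb7 x1=0xb7 x2=0xe1 x3=0x5a  N=0 Z=0
after  1: x0=0xb7 x1=0x11 x2=0xe1 x3=0x5a  N=0 Z=0
after  2: x0=0xb7 x1=0x11 x2=0xe1 x3=0x6b  N=0 Z=0
after  3: x0=0xb7 x1=0x11 x2=0xe1 x3=0x56  N=0 Z=0
after  4: x0=0xb7 x1=0x56 x2=0xe1 x3=0x56  N=0 Z=0
-- IRQ taken; context saved, return-PC = 5 --

FLAGS = (N=0, Z=0)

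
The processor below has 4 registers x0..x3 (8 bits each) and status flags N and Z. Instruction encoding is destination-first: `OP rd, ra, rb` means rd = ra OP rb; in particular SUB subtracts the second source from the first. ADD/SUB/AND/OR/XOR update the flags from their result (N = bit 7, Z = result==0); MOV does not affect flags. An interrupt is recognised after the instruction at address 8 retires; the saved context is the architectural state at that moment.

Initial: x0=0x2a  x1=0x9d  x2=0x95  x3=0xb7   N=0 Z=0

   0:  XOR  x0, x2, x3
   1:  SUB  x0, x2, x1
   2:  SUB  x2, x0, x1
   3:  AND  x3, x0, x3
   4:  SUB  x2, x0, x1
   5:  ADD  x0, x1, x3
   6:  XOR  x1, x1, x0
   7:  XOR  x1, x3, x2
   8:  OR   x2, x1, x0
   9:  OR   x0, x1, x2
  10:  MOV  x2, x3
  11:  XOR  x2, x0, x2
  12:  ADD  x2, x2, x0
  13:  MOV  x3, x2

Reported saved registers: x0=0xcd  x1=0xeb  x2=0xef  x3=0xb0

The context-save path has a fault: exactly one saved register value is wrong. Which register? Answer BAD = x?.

BAD = x0

after  0: x0=0x22 x1=0x9d x2=0x95 x3=0xb7  N=0 Z=0
after  1: x0=0xf8 x1=0x9d x2=0x95 x3=0xb7  N=1 Z=0
after  2: x0=0xf8 x1=0x9d x2=0x5b x3=0xb7  N=0 Z=0
after  3: x0=0xf8 x1=0x9d x2=0x5b x3=0xb0  N=1 Z=0
after  4: x0=0xf8 x1=0x9d x2=0x5b x3=0xb0  N=0 Z=0
after  5: x0=0x4d x1=0x9d x2=0x5b x3=0xb0  N=0 Z=0
after  6: x0=0x4d x1=0xd0 x2=0x5b x3=0xb0  N=1 Z=0
after  7: x0=0x4d x1=0xeb x2=0x5b x3=0xb0  N=1 Z=0
after  8: x0=0x4d x1=0xeb x2=0xef x3=0xb0  N=1 Z=0
-- IRQ taken; context saved, return-PC = 9 --
mismatch: x0: reported 0xcd vs actual 0x4d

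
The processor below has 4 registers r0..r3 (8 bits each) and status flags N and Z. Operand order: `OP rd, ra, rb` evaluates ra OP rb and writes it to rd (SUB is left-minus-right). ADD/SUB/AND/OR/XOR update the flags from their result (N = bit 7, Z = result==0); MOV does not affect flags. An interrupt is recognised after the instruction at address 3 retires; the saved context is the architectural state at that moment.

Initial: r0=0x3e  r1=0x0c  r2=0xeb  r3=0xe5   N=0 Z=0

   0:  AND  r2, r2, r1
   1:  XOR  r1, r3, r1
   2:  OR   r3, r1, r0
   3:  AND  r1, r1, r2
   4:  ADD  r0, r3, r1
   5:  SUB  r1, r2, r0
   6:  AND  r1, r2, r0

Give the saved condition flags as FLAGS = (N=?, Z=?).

FLAGS = (N=0, Z=0)

after  0: r0=0x3e r1=0x0c r2=0x08 r3=0xe5  N=0 Z=0
after  1: r0=0x3e r1=0xe9 r2=0x08 r3=0xe5  N=1 Z=0
after  2: r0=0x3e r1=0xe9 r2=0x08 r3=0xff  N=1 Z=0
after  3: r0=0x3e r1=0x08 r2=0x08 r3=0xff  N=0 Z=0
-- IRQ taken; context saved, return-PC = 4 --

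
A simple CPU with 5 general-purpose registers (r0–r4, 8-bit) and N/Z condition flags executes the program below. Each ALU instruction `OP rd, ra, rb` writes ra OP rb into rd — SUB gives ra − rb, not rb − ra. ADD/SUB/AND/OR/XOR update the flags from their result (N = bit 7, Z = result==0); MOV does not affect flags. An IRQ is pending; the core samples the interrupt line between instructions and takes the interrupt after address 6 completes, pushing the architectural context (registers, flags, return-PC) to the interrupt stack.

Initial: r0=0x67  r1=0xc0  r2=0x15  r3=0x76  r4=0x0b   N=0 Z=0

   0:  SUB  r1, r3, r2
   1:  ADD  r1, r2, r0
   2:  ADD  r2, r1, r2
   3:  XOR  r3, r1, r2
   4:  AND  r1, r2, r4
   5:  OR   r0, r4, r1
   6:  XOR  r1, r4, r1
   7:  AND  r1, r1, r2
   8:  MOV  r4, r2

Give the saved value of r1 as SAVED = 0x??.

SAVED = 0x0a

after  0: r0=0x67 r1=0x61 r2=0x15 r3=0x76 r4=0x0b  N=0 Z=0
after  1: r0=0x67 r1=0x7c r2=0x15 r3=0x76 r4=0x0b  N=0 Z=0
after  2: r0=0x67 r1=0x7c r2=0x91 r3=0x76 r4=0x0b  N=1 Z=0
after  3: r0=0x67 r1=0x7c r2=0x91 r3=0xed r4=0x0b  N=1 Z=0
after  4: r0=0x67 r1=0x01 r2=0x91 r3=0xed r4=0x0b  N=0 Z=0
after  5: r0=0x0b r1=0x01 r2=0x91 r3=0xed r4=0x0b  N=0 Z=0
after  6: r0=0x0b r1=0x0a r2=0x91 r3=0xed r4=0x0b  N=0 Z=0
-- IRQ taken; context saved, return-PC = 7 --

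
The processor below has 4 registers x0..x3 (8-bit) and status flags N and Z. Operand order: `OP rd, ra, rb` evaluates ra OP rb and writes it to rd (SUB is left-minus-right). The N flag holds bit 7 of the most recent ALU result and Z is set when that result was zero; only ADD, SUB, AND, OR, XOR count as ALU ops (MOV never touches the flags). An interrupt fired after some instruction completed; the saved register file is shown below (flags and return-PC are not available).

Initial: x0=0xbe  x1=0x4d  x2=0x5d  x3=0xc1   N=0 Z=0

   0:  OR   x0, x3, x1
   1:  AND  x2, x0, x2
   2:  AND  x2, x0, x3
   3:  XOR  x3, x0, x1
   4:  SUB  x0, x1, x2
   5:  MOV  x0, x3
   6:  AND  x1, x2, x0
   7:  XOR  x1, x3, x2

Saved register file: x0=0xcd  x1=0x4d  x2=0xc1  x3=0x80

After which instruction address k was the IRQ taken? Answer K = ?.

K = 3

after  0: x0=0xcd x1=0x4d x2=0x5d x3=0xc1  N=1 Z=0
after  1: x0=0xcd x1=0x4d x2=0x4d x3=0xc1  N=0 Z=0
after  2: x0=0xcd x1=0x4d x2=0xc1 x3=0xc1  N=1 Z=0
after  3: x0=0xcd x1=0x4d x2=0xc1 x3=0x80  N=1 Z=0
-- IRQ taken; context saved, return-PC = 4 --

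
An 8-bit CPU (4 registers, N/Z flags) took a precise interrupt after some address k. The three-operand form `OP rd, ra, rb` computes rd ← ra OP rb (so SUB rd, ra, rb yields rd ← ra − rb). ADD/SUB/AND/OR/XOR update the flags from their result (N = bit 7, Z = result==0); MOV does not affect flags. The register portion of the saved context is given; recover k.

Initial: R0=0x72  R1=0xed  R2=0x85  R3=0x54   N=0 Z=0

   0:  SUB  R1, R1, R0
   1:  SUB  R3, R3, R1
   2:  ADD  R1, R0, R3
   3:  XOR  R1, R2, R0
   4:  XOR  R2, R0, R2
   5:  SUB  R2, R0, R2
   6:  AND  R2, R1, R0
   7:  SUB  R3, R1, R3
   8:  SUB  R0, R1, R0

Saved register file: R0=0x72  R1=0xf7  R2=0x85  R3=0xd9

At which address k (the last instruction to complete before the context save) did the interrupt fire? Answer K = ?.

K = 3

after  0: R0=0x72 R1=0x7b R2=0x85 R3=0x54  N=0 Z=0
after  1: R0=0x72 R1=0x7b R2=0x85 R3=0xd9  N=1 Z=0
after  2: R0=0x72 R1=0x4b R2=0x85 R3=0xd9  N=0 Z=0
after  3: R0=0x72 R1=0xf7 R2=0x85 R3=0xd9  N=1 Z=0
-- IRQ taken; context saved, return-PC = 4 --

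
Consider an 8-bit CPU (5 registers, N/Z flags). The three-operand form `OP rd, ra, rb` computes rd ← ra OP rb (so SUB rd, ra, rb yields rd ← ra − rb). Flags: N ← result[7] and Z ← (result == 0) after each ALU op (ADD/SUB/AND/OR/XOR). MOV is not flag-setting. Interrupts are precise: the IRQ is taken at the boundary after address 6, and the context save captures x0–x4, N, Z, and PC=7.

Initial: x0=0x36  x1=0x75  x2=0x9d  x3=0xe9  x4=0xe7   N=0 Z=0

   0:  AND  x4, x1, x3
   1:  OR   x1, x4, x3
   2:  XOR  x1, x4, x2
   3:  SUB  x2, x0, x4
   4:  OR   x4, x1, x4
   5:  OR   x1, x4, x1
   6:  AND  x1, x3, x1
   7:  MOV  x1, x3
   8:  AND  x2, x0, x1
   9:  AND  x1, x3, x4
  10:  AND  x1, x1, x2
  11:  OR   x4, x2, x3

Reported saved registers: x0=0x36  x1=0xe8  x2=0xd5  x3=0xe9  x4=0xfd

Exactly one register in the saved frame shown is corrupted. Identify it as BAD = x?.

after  0: x0=0x36 x1=0x75 x2=0x9d x3=0xe9 x4=0x61  N=0 Z=0
after  1: x0=0x36 x1=0xe9 x2=0x9d x3=0xe9 x4=0x61  N=1 Z=0
after  2: x0=0x36 x1=0xfc x2=0x9d x3=0xe9 x4=0x61  N=1 Z=0
after  3: x0=0x36 x1=0xfc x2=0xd5 x3=0xe9 x4=0x61  N=1 Z=0
after  4: x0=0x36 x1=0xfc x2=0xd5 x3=0xe9 x4=0xfd  N=1 Z=0
after  5: x0=0x36 x1=0xfd x2=0xd5 x3=0xe9 x4=0xfd  N=1 Z=0
after  6: x0=0x36 x1=0xe9 x2=0xd5 x3=0xe9 x4=0xfd  N=1 Z=0
-- IRQ taken; context saved, return-PC = 7 --
mismatch: x1: reported 0xe8 vs actual 0xe9

BAD = x1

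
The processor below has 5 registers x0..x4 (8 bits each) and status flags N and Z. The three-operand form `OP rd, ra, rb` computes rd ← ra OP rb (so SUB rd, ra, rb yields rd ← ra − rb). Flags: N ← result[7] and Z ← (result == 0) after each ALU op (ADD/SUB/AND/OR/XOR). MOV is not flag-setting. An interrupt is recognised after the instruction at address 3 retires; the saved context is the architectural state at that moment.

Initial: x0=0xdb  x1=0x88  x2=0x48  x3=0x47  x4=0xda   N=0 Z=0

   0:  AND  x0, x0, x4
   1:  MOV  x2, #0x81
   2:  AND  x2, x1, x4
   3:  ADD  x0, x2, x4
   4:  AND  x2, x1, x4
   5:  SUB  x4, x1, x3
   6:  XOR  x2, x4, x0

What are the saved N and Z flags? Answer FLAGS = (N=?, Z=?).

after  0: x0=0xda x1=0x88 x2=0x48 x3=0x47 x4=0xda  N=1 Z=0
after  1: x0=0xda x1=0x88 x2=0x81 x3=0x47 x4=0xda  N=1 Z=0
after  2: x0=0xda x1=0x88 x2=0x88 x3=0x47 x4=0xda  N=1 Z=0
after  3: x0=0x62 x1=0x88 x2=0x88 x3=0x47 x4=0xda  N=0 Z=0
-- IRQ taken; context saved, return-PC = 4 --

FLAGS = (N=0, Z=0)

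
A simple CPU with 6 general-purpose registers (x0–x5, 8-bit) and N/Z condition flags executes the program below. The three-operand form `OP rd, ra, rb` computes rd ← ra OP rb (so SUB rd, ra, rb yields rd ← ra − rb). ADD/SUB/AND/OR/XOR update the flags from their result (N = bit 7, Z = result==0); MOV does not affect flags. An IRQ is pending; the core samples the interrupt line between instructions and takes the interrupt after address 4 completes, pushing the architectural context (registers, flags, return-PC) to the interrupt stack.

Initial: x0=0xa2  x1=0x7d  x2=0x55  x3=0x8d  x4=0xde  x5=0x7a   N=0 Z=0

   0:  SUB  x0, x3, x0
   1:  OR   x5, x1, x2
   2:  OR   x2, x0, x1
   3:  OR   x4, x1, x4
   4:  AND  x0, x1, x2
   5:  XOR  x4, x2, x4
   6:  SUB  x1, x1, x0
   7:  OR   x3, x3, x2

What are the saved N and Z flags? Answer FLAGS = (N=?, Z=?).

FLAGS = (N=0, Z=0)

after  0: x0=0xeb x1=0x7d x2=0x55 x3=0x8d x4=0xde x5=0x7a  N=1 Z=0
after  1: x0=0xeb x1=0x7d x2=0x55 x3=0x8d x4=0xde x5=0x7d  N=0 Z=0
after  2: x0=0xeb x1=0x7d x2=0xff x3=0x8d x4=0xde x5=0x7d  N=1 Z=0
after  3: x0=0xeb x1=0x7d x2=0xff x3=0x8d x4=0xff x5=0x7d  N=1 Z=0
after  4: x0=0x7d x1=0x7d x2=0xff x3=0x8d x4=0xff x5=0x7d  N=0 Z=0
-- IRQ taken; context saved, return-PC = 5 --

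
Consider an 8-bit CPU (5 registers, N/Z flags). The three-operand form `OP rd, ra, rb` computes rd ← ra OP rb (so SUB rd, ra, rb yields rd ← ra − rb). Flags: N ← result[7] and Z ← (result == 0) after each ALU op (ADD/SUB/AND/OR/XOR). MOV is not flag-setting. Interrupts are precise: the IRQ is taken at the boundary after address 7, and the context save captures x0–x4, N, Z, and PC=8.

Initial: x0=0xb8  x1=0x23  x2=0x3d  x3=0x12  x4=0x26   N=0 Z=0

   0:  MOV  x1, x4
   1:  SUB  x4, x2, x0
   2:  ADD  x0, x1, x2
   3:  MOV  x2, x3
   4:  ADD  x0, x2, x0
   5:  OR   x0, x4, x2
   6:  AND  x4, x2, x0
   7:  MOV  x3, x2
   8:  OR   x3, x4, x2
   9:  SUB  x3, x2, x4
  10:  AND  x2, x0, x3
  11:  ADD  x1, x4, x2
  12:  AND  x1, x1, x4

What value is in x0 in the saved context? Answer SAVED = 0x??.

after  0: x0=0xb8 x1=0x26 x2=0x3d x3=0x12 x4=0x26  N=0 Z=0
after  1: x0=0xb8 x1=0x26 x2=0x3d x3=0x12 x4=0x85  N=1 Z=0
after  2: x0=0x63 x1=0x26 x2=0x3d x3=0x12 x4=0x85  N=0 Z=0
after  3: x0=0x63 x1=0x26 x2=0x12 x3=0x12 x4=0x85  N=0 Z=0
after  4: x0=0x75 x1=0x26 x2=0x12 x3=0x12 x4=0x85  N=0 Z=0
after  5: x0=0x97 x1=0x26 x2=0x12 x3=0x12 x4=0x85  N=1 Z=0
after  6: x0=0x97 x1=0x26 x2=0x12 x3=0x12 x4=0x12  N=0 Z=0
after  7: x0=0x97 x1=0x26 x2=0x12 x3=0x12 x4=0x12  N=0 Z=0
-- IRQ taken; context saved, return-PC = 8 --

SAVED = 0x97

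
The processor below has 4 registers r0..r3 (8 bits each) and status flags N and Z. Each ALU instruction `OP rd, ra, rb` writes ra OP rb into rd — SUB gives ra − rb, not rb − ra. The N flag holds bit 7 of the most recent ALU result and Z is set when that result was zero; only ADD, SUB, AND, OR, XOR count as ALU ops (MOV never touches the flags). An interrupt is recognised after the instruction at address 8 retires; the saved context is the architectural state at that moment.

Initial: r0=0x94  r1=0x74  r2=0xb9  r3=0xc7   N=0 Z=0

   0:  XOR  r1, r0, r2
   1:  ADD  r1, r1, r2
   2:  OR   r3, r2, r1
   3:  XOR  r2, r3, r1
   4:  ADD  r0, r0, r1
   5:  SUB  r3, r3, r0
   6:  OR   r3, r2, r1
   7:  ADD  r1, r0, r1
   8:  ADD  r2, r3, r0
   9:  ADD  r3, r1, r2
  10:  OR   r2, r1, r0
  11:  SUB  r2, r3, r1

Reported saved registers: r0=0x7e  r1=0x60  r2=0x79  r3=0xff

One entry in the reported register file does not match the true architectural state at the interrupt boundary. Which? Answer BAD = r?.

BAD = r0

after  0: r0=0x94 r1=0x2d r2=0xb9 r3=0xc7  N=0 Z=0
after  1: r0=0x94 r1=0xe6 r2=0xb9 r3=0xc7  N=1 Z=0
after  2: r0=0x94 r1=0xe6 r2=0xb9 r3=0xff  N=1 Z=0
after  3: r0=0x94 r1=0xe6 r2=0x19 r3=0xff  N=0 Z=0
after  4: r0=0x7a r1=0xe6 r2=0x19 r3=0xff  N=0 Z=0
after  5: r0=0x7a r1=0xe6 r2=0x19 r3=0x85  N=1 Z=0
after  6: r0=0x7a r1=0xe6 r2=0x19 r3=0xff  N=1 Z=0
after  7: r0=0x7a r1=0x60 r2=0x19 r3=0xff  N=0 Z=0
after  8: r0=0x7a r1=0x60 r2=0x79 r3=0xff  N=0 Z=0
-- IRQ taken; context saved, return-PC = 9 --
mismatch: r0: reported 0x7e vs actual 0x7a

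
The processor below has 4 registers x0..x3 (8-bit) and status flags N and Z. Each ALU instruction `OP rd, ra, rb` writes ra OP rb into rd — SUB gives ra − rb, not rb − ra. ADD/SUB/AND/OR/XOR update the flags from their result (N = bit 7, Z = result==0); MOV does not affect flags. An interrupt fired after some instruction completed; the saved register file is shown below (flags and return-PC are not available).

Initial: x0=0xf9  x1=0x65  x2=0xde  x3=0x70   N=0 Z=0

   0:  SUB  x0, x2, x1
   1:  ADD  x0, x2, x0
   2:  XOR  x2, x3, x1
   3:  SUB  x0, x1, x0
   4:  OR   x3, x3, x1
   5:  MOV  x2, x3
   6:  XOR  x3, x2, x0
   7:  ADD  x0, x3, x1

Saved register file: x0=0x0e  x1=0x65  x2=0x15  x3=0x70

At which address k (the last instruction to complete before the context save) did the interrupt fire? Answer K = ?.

after  0: x0=0x79 x1=0x65 x2=0xde x3=0x70  N=0 Z=0
after  1: x0=0x57 x1=0x65 x2=0xde x3=0x70  N=0 Z=0
after  2: x0=0x57 x1=0x65 x2=0x15 x3=0x70  N=0 Z=0
after  3: x0=0x0e x1=0x65 x2=0x15 x3=0x70  N=0 Z=0
-- IRQ taken; context saved, return-PC = 4 --

K = 3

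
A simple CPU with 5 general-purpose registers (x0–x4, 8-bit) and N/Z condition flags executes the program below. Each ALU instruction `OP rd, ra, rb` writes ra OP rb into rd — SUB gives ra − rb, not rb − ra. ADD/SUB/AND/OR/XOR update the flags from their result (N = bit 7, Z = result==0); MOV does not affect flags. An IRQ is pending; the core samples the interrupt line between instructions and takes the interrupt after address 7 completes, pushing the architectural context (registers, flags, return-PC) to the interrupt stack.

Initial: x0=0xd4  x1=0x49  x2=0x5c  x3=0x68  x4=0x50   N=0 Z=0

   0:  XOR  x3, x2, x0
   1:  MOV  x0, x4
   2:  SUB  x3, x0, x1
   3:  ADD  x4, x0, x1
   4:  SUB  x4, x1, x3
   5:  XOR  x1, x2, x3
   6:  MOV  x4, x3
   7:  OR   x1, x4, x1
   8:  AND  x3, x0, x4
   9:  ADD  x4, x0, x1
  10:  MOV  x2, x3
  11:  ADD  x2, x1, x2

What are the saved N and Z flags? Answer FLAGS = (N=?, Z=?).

FLAGS = (N=0, Z=0)

after  0: x0=0xd4 x1=0x49 x2=0x5c x3=0x88 x4=0x50  N=1 Z=0
after  1: x0=0x50 x1=0x49 x2=0x5c x3=0x88 x4=0x50  N=1 Z=0
after  2: x0=0x50 x1=0x49 x2=0x5c x3=0x07 x4=0x50  N=0 Z=0
after  3: x0=0x50 x1=0x49 x2=0x5c x3=0x07 x4=0x99  N=1 Z=0
after  4: x0=0x50 x1=0x49 x2=0x5c x3=0x07 x4=0x42  N=0 Z=0
after  5: x0=0x50 x1=0x5b x2=0x5c x3=0x07 x4=0x42  N=0 Z=0
after  6: x0=0x50 x1=0x5b x2=0x5c x3=0x07 x4=0x07  N=0 Z=0
after  7: x0=0x50 x1=0x5f x2=0x5c x3=0x07 x4=0x07  N=0 Z=0
-- IRQ taken; context saved, return-PC = 8 --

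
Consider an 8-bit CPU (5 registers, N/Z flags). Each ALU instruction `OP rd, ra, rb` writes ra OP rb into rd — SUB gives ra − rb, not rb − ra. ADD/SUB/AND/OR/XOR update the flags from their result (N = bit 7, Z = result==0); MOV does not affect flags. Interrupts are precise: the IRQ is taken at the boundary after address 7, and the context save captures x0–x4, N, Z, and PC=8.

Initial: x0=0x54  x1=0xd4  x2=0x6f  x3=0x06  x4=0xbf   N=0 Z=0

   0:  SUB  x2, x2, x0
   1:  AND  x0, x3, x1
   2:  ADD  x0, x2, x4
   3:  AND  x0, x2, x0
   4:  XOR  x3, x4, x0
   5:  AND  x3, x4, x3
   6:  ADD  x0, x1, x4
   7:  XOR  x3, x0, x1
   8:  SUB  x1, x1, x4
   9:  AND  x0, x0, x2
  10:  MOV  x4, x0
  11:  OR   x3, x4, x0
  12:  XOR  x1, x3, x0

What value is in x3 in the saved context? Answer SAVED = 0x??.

after  0: x0=0x54 x1=0xd4 x2=0x1b x3=0x06 x4=0xbf  N=0 Z=0
after  1: x0=0x04 x1=0xd4 x2=0x1b x3=0x06 x4=0xbf  N=0 Z=0
after  2: x0=0xda x1=0xd4 x2=0x1b x3=0x06 x4=0xbf  N=1 Z=0
after  3: x0=0x1a x1=0xd4 x2=0x1b x3=0x06 x4=0xbf  N=0 Z=0
after  4: x0=0x1a x1=0xd4 x2=0x1b x3=0xa5 x4=0xbf  N=1 Z=0
after  5: x0=0x1a x1=0xd4 x2=0x1b x3=0xa5 x4=0xbf  N=1 Z=0
after  6: x0=0x93 x1=0xd4 x2=0x1b x3=0xa5 x4=0xbf  N=1 Z=0
after  7: x0=0x93 x1=0xd4 x2=0x1b x3=0x47 x4=0xbf  N=0 Z=0
-- IRQ taken; context saved, return-PC = 8 --

SAVED = 0x47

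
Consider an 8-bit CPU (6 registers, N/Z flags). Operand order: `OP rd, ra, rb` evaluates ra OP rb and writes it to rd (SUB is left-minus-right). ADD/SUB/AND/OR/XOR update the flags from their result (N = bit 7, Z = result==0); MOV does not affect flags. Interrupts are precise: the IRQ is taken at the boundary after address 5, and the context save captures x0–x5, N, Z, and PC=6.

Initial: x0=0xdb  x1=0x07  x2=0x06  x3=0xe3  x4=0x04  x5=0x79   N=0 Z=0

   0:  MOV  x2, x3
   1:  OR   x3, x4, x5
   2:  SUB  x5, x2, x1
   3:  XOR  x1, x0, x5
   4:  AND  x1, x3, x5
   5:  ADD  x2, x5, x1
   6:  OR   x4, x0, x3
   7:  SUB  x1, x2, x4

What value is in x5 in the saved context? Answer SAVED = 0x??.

SAVED = 0xdc

after  0: x0=0xdb x1=0x07 x2=0xe3 x3=0xe3 x4=0x04 x5=0x79  N=0 Z=0
after  1: x0=0xdb x1=0x07 x2=0xe3 x3=0x7d x4=0x04 x5=0x79  N=0 Z=0
after  2: x0=0xdb x1=0x07 x2=0xe3 x3=0x7d x4=0x04 x5=0xdc  N=1 Z=0
after  3: x0=0xdb x1=0x07 x2=0xe3 x3=0x7d x4=0x04 x5=0xdc  N=0 Z=0
after  4: x0=0xdb x1=0x5c x2=0xe3 x3=0x7d x4=0x04 x5=0xdc  N=0 Z=0
after  5: x0=0xdb x1=0x5c x2=0x38 x3=0x7d x4=0x04 x5=0xdc  N=0 Z=0
-- IRQ taken; context saved, return-PC = 6 --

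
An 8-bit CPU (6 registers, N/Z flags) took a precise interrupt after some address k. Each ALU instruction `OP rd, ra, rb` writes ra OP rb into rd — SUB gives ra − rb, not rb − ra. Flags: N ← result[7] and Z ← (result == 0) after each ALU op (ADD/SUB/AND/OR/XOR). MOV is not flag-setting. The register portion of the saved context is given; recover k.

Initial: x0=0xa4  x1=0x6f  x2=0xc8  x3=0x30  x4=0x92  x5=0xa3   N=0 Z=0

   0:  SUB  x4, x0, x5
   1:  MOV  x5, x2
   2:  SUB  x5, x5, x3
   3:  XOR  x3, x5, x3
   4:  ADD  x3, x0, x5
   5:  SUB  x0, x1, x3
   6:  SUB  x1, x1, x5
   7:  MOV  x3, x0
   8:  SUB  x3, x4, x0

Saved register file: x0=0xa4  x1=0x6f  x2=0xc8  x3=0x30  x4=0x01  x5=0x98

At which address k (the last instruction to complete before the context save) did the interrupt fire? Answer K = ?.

K = 2

after  0: x0=0xa4 x1=0x6f x2=0xc8 x3=0x30 x4=0x01 x5=0xa3  N=0 Z=0
after  1: x0=0xa4 x1=0x6f x2=0xc8 x3=0x30 x4=0x01 x5=0xc8  N=0 Z=0
after  2: x0=0xa4 x1=0x6f x2=0xc8 x3=0x30 x4=0x01 x5=0x98  N=1 Z=0
-- IRQ taken; context saved, return-PC = 3 --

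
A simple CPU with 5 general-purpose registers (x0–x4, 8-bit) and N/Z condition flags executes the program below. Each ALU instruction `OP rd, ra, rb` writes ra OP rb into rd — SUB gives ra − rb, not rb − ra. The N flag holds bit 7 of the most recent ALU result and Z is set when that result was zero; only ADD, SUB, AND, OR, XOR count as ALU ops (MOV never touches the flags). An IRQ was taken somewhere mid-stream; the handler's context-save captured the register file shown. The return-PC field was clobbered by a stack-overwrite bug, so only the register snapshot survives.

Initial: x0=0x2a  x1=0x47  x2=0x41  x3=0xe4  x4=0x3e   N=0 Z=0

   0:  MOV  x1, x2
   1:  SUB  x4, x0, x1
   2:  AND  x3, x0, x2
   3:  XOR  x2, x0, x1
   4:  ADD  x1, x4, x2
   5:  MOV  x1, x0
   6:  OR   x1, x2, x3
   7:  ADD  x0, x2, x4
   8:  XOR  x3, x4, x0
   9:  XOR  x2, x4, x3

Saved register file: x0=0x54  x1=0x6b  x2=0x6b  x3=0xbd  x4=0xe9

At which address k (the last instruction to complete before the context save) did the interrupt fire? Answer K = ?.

after  0: x0=0x2a x1=0x41 x2=0x41 x3=0xe4 x4=0x3e  N=0 Z=0
after  1: x0=0x2a x1=0x41 x2=0x41 x3=0xe4 x4=0xe9  N=1 Z=0
after  2: x0=0x2a x1=0x41 x2=0x41 x3=0x00 x4=0xe9  N=0 Z=1
after  3: x0=0x2a x1=0x41 x2=0x6b x3=0x00 x4=0xe9  N=0 Z=0
after  4: x0=0x2a x1=0x54 x2=0x6b x3=0x00 x4=0xe9  N=0 Z=0
after  5: x0=0x2a x1=0x2a x2=0x6b x3=0x00 x4=0xe9  N=0 Z=0
after  6: x0=0x2a x1=0x6b x2=0x6b x3=0x00 x4=0xe9  N=0 Z=0
after  7: x0=0x54 x1=0x6b x2=0x6b x3=0x00 x4=0xe9  N=0 Z=0
after  8: x0=0x54 x1=0x6b x2=0x6b x3=0xbd x4=0xe9  N=1 Z=0
-- IRQ taken; context saved, return-PC = 9 --

K = 8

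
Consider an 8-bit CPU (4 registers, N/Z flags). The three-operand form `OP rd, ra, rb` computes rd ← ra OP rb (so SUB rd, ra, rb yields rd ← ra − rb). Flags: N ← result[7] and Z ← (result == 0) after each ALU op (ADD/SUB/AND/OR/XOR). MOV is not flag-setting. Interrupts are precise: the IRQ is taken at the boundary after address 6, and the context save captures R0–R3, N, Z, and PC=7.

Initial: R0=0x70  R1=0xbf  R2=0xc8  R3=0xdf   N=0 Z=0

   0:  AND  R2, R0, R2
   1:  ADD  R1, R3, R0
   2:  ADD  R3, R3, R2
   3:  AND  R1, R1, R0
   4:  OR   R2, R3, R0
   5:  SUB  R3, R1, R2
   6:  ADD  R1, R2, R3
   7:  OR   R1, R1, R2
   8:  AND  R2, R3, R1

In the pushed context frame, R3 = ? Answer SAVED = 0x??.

after  0: R0=0x70 R1=0xbf R2=0x40 R3=0xdf  N=0 Z=0
after  1: R0=0x70 R1=0x4f R2=0x40 R3=0xdf  N=0 Z=0
after  2: R0=0x70 R1=0x4f R2=0x40 R3=0x1f  N=0 Z=0
after  3: R0=0x70 R1=0x40 R2=0x40 R3=0x1f  N=0 Z=0
after  4: R0=0x70 R1=0x40 R2=0x7f R3=0x1f  N=0 Z=0
after  5: R0=0x70 R1=0x40 R2=0x7f R3=0xc1  N=1 Z=0
after  6: R0=0x70 R1=0x40 R2=0x7f R3=0xc1  N=0 Z=0
-- IRQ taken; context saved, return-PC = 7 --

SAVED = 0xc1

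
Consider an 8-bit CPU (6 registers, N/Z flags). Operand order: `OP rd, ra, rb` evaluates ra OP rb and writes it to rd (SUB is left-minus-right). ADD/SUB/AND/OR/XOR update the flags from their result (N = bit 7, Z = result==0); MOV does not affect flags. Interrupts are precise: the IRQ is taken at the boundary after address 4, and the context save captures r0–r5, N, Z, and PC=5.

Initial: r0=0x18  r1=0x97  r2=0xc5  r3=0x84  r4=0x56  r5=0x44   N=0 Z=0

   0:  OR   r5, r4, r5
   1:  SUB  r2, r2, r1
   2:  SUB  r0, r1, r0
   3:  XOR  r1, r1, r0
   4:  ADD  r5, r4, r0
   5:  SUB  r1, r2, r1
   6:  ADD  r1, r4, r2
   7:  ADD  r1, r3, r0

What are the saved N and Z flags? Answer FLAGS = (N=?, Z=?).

after  0: r0=0x18 r1=0x97 r2=0xc5 r3=0x84 r4=0x56 r5=0x56  N=0 Z=0
after  1: r0=0x18 r1=0x97 r2=0x2e r3=0x84 r4=0x56 r5=0x56  N=0 Z=0
after  2: r0=0x7f r1=0x97 r2=0x2e r3=0x84 r4=0x56 r5=0x56  N=0 Z=0
after  3: r0=0x7f r1=0xe8 r2=0x2e r3=0x84 r4=0x56 r5=0x56  N=1 Z=0
after  4: r0=0x7f r1=0xe8 r2=0x2e r3=0x84 r4=0x56 r5=0xd5  N=1 Z=0
-- IRQ taken; context saved, return-PC = 5 --

FLAGS = (N=1, Z=0)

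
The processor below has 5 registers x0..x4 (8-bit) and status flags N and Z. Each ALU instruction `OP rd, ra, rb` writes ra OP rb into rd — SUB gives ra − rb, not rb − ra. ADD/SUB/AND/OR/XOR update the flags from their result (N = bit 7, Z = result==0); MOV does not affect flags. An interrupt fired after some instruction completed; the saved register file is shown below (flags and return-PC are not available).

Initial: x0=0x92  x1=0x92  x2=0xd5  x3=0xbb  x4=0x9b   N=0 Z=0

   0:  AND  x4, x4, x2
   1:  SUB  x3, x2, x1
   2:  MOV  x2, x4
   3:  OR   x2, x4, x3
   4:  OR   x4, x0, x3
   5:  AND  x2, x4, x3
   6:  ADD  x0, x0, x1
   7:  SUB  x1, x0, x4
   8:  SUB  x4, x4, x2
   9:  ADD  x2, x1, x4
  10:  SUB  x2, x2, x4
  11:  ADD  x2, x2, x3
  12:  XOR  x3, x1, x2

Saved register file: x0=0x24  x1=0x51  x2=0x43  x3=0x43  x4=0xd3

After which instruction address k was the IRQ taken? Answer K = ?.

after  0: x0=0x92 x1=0x92 x2=0xd5 x3=0xbb x4=0x91  N=1 Z=0
after  1: x0=0x92 x1=0x92 x2=0xd5 x3=0x43 x4=0x91  N=0 Z=0
after  2: x0=0x92 x1=0x92 x2=0x91 x3=0x43 x4=0x91  N=0 Z=0
after  3: x0=0x92 x1=0x92 x2=0xd3 x3=0x43 x4=0x91  N=1 Z=0
after  4: x0=0x92 x1=0x92 x2=0xd3 x3=0x43 x4=0xd3  N=1 Z=0
after  5: x0=0x92 x1=0x92 x2=0x43 x3=0x43 x4=0xd3  N=0 Z=0
after  6: x0=0x24 x1=0x92 x2=0x43 x3=0x43 x4=0xd3  N=0 Z=0
after  7: x0=0x24 x1=0x51 x2=0x43 x3=0x43 x4=0xd3  N=0 Z=0
-- IRQ taken; context saved, return-PC = 8 --

K = 7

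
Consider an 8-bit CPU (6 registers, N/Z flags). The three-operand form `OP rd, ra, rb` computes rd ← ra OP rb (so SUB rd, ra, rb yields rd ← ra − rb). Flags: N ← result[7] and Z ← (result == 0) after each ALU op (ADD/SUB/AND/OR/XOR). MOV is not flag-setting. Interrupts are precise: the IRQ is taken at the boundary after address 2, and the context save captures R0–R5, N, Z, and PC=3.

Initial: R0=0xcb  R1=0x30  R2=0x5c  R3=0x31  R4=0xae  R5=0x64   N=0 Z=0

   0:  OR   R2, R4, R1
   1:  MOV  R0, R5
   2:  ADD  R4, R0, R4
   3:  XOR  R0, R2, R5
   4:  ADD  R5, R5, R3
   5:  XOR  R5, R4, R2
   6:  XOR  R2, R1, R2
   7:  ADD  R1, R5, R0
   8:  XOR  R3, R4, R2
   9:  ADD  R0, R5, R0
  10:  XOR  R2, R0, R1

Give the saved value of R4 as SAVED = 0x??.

SAVED = 0x12

after  0: R0=0xcb R1=0x30 R2=0xbe R3=0x31 R4=0xae R5=0x64  N=1 Z=0
after  1: R0=0x64 R1=0x30 R2=0xbe R3=0x31 R4=0xae R5=0x64  N=1 Z=0
after  2: R0=0x64 R1=0x30 R2=0xbe R3=0x31 R4=0x12 R5=0x64  N=0 Z=0
-- IRQ taken; context saved, return-PC = 3 --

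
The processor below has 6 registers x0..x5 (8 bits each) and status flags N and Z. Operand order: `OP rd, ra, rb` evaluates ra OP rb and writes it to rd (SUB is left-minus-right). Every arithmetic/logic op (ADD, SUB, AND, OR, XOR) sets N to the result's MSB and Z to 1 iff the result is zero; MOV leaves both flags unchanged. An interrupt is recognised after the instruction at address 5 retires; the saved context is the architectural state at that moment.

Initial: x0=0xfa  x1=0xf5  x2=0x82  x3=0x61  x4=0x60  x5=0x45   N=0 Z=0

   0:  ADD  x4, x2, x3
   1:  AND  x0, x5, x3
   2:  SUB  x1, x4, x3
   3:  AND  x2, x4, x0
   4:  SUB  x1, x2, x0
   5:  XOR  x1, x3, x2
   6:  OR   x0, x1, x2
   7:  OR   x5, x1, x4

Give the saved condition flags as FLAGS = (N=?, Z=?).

FLAGS = (N=0, Z=0)

after  0: x0=0xfa x1=0xf5 x2=0x82 x3=0x61 x4=0xe3 x5=0x45  N=1 Z=0
after  1: x0=0x41 x1=0xf5 x2=0x82 x3=0x61 x4=0xe3 x5=0x45  N=0 Z=0
after  2: x0=0x41 x1=0x82 x2=0x82 x3=0x61 x4=0xe3 x5=0x45  N=1 Z=0
after  3: x0=0x41 x1=0x82 x2=0x41 x3=0x61 x4=0xe3 x5=0x45  N=0 Z=0
after  4: x0=0x41 x1=0x00 x2=0x41 x3=0x61 x4=0xe3 x5=0x45  N=0 Z=1
after  5: x0=0x41 x1=0x20 x2=0x41 x3=0x61 x4=0xe3 x5=0x45  N=0 Z=0
-- IRQ taken; context saved, return-PC = 6 --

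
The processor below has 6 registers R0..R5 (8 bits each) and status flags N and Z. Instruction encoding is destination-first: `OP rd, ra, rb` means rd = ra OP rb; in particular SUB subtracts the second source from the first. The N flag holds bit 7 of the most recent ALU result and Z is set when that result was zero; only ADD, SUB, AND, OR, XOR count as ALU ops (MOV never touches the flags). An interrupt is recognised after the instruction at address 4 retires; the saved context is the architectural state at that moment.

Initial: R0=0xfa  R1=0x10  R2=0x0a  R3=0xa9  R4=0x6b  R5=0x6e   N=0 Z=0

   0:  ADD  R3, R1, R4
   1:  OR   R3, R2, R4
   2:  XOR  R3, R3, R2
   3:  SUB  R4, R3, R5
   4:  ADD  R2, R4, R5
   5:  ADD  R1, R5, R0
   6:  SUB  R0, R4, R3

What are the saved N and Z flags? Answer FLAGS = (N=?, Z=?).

after  0: R0=0xfa R1=0x10 R2=0x0a R3=0x7b R4=0x6b R5=0x6e  N=0 Z=0
after  1: R0=0xfa R1=0x10 R2=0x0a R3=0x6b R4=0x6b R5=0x6e  N=0 Z=0
after  2: R0=0xfa R1=0x10 R2=0x0a R3=0x61 R4=0x6b R5=0x6e  N=0 Z=0
after  3: R0=0xfa R1=0x10 R2=0x0a R3=0x61 R4=0xf3 R5=0x6e  N=1 Z=0
after  4: R0=0xfa R1=0x10 R2=0x61 R3=0x61 R4=0xf3 R5=0x6e  N=0 Z=0
-- IRQ taken; context saved, return-PC = 5 --

FLAGS = (N=0, Z=0)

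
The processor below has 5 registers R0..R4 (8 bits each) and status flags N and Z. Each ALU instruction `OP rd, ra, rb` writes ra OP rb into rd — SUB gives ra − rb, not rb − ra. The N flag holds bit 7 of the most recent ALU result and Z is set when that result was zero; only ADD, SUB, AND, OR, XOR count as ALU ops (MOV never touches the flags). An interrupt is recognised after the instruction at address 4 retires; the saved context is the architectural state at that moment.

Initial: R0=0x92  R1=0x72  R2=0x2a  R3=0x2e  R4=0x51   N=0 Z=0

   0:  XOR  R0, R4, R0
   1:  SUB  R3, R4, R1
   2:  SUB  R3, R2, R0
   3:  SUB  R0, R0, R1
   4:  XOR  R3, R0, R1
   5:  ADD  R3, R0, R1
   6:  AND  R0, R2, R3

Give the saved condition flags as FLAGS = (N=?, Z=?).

after  0: R0=0xc3 R1=0x72 R2=0x2a R3=0x2e R4=0x51  N=1 Z=0
after  1: R0=0xc3 R1=0x72 R2=0x2a R3=0xdf R4=0x51  N=1 Z=0
after  2: R0=0xc3 R1=0x72 R2=0x2a R3=0x67 R4=0x51  N=0 Z=0
after  3: R0=0x51 R1=0x72 R2=0x2a R3=0x67 R4=0x51  N=0 Z=0
after  4: R0=0x51 R1=0x72 R2=0x2a R3=0x23 R4=0x51  N=0 Z=0
-- IRQ taken; context saved, return-PC = 5 --

FLAGS = (N=0, Z=0)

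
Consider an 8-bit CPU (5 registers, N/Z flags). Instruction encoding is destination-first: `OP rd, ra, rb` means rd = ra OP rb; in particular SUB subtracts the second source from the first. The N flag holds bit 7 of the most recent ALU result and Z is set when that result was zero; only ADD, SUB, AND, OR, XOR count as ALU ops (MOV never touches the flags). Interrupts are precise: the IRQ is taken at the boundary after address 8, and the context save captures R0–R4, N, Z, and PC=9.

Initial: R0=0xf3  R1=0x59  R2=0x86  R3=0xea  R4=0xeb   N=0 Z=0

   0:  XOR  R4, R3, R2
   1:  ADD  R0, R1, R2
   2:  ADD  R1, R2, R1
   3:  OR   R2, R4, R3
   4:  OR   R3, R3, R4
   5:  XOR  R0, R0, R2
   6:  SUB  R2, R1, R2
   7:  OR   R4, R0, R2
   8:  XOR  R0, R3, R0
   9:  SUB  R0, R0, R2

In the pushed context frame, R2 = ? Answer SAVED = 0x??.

SAVED = 0xf1

after  0: R0=0xf3 R1=0x59 R2=0x86 R3=0xea R4=0x6c  N=0 Z=0
after  1: R0=0xdf R1=0x59 R2=0x86 R3=0xea R4=0x6c  N=1 Z=0
after  2: R0=0xdf R1=0xdf R2=0x86 R3=0xea R4=0x6c  N=1 Z=0
after  3: R0=0xdf R1=0xdf R2=0xee R3=0xea R4=0x6c  N=1 Z=0
after  4: R0=0xdf R1=0xdf R2=0xee R3=0xee R4=0x6c  N=1 Z=0
after  5: R0=0x31 R1=0xdf R2=0xee R3=0xee R4=0x6c  N=0 Z=0
after  6: R0=0x31 R1=0xdf R2=0xf1 R3=0xee R4=0x6c  N=1 Z=0
after  7: R0=0x31 R1=0xdf R2=0xf1 R3=0xee R4=0xf1  N=1 Z=0
after  8: R0=0xdf R1=0xdf R2=0xf1 R3=0xee R4=0xf1  N=1 Z=0
-- IRQ taken; context saved, return-PC = 9 --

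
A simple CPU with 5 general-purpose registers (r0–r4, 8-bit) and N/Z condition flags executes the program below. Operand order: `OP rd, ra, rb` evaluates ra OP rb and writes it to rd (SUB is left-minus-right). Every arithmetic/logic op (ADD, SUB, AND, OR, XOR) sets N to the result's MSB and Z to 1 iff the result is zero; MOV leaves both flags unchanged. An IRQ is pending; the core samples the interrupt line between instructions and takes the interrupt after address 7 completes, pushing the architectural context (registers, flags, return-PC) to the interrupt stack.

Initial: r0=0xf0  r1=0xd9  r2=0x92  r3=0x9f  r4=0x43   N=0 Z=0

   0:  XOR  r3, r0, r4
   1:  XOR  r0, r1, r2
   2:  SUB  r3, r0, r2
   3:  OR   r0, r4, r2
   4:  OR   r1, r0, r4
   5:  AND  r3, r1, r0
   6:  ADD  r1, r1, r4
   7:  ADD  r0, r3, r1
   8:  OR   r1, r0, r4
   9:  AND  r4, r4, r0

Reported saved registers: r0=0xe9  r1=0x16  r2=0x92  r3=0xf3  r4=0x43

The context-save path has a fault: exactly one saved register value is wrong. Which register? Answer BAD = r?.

after  0: r0=0xf0 r1=0xd9 r2=0x92 r3=0xb3 r4=0x43  N=1 Z=0
after  1: r0=0x4b r1=0xd9 r2=0x92 r3=0xb3 r4=0x43  N=0 Z=0
after  2: r0=0x4b r1=0xd9 r2=0x92 r3=0xb9 r4=0x43  N=1 Z=0
after  3: r0=0xd3 r1=0xd9 r2=0x92 r3=0xb9 r4=0x43  N=1 Z=0
after  4: r0=0xd3 r1=0xd3 r2=0x92 r3=0xb9 r4=0x43  N=1 Z=0
after  5: r0=0xd3 r1=0xd3 r2=0x92 r3=0xd3 r4=0x43  N=1 Z=0
after  6: r0=0xd3 r1=0x16 r2=0x92 r3=0xd3 r4=0x43  N=0 Z=0
after  7: r0=0xe9 r1=0x16 r2=0x92 r3=0xd3 r4=0x43  N=1 Z=0
-- IRQ taken; context saved, return-PC = 8 --
mismatch: r3: reported 0xf3 vs actual 0xd3

BAD = r3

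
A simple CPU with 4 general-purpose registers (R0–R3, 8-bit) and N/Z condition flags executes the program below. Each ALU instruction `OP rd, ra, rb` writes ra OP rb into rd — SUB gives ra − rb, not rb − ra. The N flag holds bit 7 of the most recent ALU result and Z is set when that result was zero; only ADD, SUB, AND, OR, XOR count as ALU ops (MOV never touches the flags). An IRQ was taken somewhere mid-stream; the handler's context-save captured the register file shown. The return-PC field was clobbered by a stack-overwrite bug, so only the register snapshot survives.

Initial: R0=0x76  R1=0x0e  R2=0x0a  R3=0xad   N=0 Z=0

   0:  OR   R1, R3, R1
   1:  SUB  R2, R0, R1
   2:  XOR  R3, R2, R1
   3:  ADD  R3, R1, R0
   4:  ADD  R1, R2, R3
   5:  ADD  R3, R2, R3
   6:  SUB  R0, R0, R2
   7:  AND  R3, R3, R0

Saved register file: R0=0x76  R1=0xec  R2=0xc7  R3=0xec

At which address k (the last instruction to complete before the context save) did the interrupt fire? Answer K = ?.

after  0: R0=0x76 R1=0xaf R2=0x0a R3=0xad  N=1 Z=0
after  1: R0=0x76 R1=0xaf R2=0xc7 R3=0xad  N=1 Z=0
after  2: R0=0x76 R1=0xaf R2=0xc7 R3=0x68  N=0 Z=0
after  3: R0=0x76 R1=0xaf R2=0xc7 R3=0x25  N=0 Z=0
after  4: R0=0x76 R1=0xec R2=0xc7 R3=0x25  N=1 Z=0
after  5: R0=0x76 R1=0xec R2=0xc7 R3=0xec  N=1 Z=0
-- IRQ taken; context saved, return-PC = 6 --

K = 5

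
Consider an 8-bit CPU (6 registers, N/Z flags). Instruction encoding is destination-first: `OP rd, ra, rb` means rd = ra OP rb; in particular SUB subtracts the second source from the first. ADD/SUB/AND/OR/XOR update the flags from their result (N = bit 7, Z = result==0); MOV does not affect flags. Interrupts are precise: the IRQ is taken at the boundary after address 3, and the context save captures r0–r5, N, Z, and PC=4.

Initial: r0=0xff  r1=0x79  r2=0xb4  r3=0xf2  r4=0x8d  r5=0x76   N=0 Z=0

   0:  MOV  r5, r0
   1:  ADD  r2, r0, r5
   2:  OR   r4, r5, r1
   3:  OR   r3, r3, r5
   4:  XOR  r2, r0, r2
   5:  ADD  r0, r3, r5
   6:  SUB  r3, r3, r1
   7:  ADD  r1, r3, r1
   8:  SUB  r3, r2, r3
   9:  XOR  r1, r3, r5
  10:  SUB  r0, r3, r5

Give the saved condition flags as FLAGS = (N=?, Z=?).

after  0: r0=0xff r1=0x79 r2=0xb4 r3=0xf2 r4=0x8d r5=0xff  N=0 Z=0
after  1: r0=0xff r1=0x79 r2=0xfe r3=0xf2 r4=0x8d r5=0xff  N=1 Z=0
after  2: r0=0xff r1=0x79 r2=0xfe r3=0xf2 r4=0xff r5=0xff  N=1 Z=0
after  3: r0=0xff r1=0x79 r2=0xfe r3=0xff r4=0xff r5=0xff  N=1 Z=0
-- IRQ taken; context saved, return-PC = 4 --

FLAGS = (N=1, Z=0)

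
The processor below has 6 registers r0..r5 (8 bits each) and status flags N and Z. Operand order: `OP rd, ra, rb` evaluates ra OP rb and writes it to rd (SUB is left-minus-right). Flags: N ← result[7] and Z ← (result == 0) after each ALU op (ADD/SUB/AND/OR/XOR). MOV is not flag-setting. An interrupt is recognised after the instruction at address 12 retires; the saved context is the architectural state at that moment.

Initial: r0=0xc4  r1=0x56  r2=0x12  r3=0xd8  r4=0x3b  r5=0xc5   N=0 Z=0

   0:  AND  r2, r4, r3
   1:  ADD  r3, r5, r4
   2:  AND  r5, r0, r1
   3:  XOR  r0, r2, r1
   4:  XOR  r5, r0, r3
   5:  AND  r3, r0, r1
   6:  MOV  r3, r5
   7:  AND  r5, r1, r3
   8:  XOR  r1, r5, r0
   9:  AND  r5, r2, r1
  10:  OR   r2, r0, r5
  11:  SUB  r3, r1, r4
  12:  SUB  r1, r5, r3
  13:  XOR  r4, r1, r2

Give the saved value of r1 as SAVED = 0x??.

after  0: r0=0xc4 r1=0x56 r2=0x18 r3=0xd8 r4=0x3b r5=0xc5  N=0 Z=0
after  1: r0=0xc4 r1=0x56 r2=0x18 r3=0x00 r4=0x3b r5=0xc5  N=0 Z=1
after  2: r0=0xc4 r1=0x56 r2=0x18 r3=0x00 r4=0x3b r5=0x44  N=0 Z=0
after  3: r0=0x4e r1=0x56 r2=0x18 r3=0x00 r4=0x3b r5=0x44  N=0 Z=0
after  4: r0=0x4e r1=0x56 r2=0x18 r3=0x00 r4=0x3b r5=0x4e  N=0 Z=0
after  5: r0=0x4e r1=0x56 r2=0x18 r3=0x46 r4=0x3b r5=0x4e  N=0 Z=0
after  6: r0=0x4e r1=0x56 r2=0x18 r3=0x4e r4=0x3b r5=0x4e  N=0 Z=0
after  7: r0=0x4e r1=0x56 r2=0x18 r3=0x4e r4=0x3b r5=0x46  N=0 Z=0
after  8: r0=0x4e r1=0x08 r2=0x18 r3=0x4e r4=0x3b r5=0x46  N=0 Z=0
after  9: r0=0x4e r1=0x08 r2=0x18 r3=0x4e r4=0x3b r5=0x08  N=0 Z=0
after 10: r0=0x4e r1=0x08 r2=0x4e r3=0x4e r4=0x3b r5=0x08  N=0 Z=0
after 11: r0=0x4e r1=0x08 r2=0x4e r3=0xcd r4=0x3b r5=0x08  N=1 Z=0
after 12: r0=0x4e r1=0x3b r2=0x4e r3=0xcd r4=0x3b r5=0x08  N=0 Z=0
-- IRQ taken; context saved, return-PC = 13 --

SAVED = 0x3b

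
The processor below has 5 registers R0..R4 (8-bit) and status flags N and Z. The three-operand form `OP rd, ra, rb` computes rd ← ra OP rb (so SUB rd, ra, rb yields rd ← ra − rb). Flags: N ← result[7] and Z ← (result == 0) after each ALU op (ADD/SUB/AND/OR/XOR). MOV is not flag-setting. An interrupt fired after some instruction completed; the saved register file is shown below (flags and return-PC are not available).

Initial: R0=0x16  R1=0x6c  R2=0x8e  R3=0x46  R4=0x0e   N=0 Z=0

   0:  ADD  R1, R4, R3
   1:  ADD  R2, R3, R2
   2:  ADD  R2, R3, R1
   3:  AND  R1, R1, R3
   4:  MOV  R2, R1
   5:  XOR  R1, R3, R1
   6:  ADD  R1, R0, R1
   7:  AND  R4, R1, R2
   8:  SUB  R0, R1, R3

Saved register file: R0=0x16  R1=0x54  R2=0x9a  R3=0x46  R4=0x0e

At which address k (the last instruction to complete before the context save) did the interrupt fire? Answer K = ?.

K = 2

after  0: R0=0x16 R1=0x54 R2=0x8e R3=0x46 R4=0x0e  N=0 Z=0
after  1: R0=0x16 R1=0x54 R2=0xd4 R3=0x46 R4=0x0e  N=1 Z=0
after  2: R0=0x16 R1=0x54 R2=0x9a R3=0x46 R4=0x0e  N=1 Z=0
-- IRQ taken; context saved, return-PC = 3 --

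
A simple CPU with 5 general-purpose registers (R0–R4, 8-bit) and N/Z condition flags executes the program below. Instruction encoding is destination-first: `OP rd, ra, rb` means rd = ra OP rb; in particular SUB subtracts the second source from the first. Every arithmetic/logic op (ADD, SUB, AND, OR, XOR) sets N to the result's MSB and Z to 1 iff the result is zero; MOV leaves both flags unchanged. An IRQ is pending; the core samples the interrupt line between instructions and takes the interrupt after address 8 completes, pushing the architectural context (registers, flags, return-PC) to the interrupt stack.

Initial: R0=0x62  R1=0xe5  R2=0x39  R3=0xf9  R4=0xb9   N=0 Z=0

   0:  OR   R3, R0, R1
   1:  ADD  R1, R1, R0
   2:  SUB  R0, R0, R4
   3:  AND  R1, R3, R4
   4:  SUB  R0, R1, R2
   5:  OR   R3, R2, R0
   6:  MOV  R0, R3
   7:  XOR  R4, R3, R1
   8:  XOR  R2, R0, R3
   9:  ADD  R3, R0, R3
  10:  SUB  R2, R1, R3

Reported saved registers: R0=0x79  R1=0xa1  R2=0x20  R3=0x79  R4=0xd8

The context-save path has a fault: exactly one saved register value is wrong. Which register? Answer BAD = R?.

after  0: R0=0x62 R1=0xe5 R2=0x39 R3=0xe7 R4=0xb9  N=1 Z=0
after  1: R0=0x62 R1=0x47 R2=0x39 R3=0xe7 R4=0xb9  N=0 Z=0
after  2: R0=0xa9 R1=0x47 R2=0x39 R3=0xe7 R4=0xb9  N=1 Z=0
after  3: R0=0xa9 R1=0xa1 R2=0x39 R3=0xe7 R4=0xb9  N=1 Z=0
after  4: R0=0x68 R1=0xa1 R2=0x39 R3=0xe7 R4=0xb9  N=0 Z=0
after  5: R0=0x68 R1=0xa1 R2=0x39 R3=0x79 R4=0xb9  N=0 Z=0
after  6: R0=0x79 R1=0xa1 R2=0x39 R3=0x79 R4=0xb9  N=0 Z=0
after  7: R0=0x79 R1=0xa1 R2=0x39 R3=0x79 R4=0xd8  N=1 Z=0
after  8: R0=0x79 R1=0xa1 R2=0x00 R3=0x79 R4=0xd8  N=0 Z=1
-- IRQ taken; context saved, return-PC = 9 --
mismatch: R2: reported 0x20 vs actual 0x00

BAD = R2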